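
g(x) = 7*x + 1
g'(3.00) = 7.00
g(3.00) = 22.00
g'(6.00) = 7.00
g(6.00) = 43.00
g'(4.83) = 7.00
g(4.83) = 34.81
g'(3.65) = 7.00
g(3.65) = 26.55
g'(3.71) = 7.00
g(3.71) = 26.97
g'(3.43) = 7.00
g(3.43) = 25.01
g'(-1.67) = 7.00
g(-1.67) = -10.69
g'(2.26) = 7.00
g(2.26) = 16.82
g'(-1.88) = 7.00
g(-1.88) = -12.16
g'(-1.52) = 7.00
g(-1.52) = -9.64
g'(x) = 7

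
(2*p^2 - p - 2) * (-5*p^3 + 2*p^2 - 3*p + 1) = -10*p^5 + 9*p^4 + 2*p^3 + p^2 + 5*p - 2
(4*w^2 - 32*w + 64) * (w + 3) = 4*w^3 - 20*w^2 - 32*w + 192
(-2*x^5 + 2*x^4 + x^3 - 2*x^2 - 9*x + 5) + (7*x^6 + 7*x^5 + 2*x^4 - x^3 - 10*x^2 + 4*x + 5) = 7*x^6 + 5*x^5 + 4*x^4 - 12*x^2 - 5*x + 10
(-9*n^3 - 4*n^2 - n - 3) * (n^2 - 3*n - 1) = -9*n^5 + 23*n^4 + 20*n^3 + 4*n^2 + 10*n + 3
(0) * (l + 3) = 0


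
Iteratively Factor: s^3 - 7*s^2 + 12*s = (s - 4)*(s^2 - 3*s) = s*(s - 4)*(s - 3)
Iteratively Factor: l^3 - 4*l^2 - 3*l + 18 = (l - 3)*(l^2 - l - 6) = (l - 3)*(l + 2)*(l - 3)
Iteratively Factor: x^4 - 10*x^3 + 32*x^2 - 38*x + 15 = (x - 1)*(x^3 - 9*x^2 + 23*x - 15) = (x - 1)^2*(x^2 - 8*x + 15) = (x - 5)*(x - 1)^2*(x - 3)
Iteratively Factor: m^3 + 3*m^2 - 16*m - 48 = (m + 4)*(m^2 - m - 12) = (m - 4)*(m + 4)*(m + 3)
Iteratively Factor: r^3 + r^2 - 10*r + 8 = (r - 2)*(r^2 + 3*r - 4) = (r - 2)*(r - 1)*(r + 4)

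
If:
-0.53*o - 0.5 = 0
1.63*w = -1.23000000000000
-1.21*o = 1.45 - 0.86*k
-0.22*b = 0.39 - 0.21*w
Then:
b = -2.49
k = 0.36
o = -0.94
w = -0.75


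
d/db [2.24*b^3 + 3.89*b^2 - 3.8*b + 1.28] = 6.72*b^2 + 7.78*b - 3.8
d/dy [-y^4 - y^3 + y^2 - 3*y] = -4*y^3 - 3*y^2 + 2*y - 3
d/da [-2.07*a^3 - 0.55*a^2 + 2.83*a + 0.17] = -6.21*a^2 - 1.1*a + 2.83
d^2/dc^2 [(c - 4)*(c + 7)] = 2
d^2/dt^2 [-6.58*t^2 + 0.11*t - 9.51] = -13.1600000000000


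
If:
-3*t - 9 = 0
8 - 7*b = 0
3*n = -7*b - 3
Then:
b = 8/7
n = -11/3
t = -3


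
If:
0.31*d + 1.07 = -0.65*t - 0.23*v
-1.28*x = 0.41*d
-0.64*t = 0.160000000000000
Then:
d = -3.1219512195122*x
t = -0.25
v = 4.20784729586426*x - 3.94565217391304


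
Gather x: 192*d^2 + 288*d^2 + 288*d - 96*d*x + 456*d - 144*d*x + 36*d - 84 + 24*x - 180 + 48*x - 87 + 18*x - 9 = 480*d^2 + 780*d + x*(90 - 240*d) - 360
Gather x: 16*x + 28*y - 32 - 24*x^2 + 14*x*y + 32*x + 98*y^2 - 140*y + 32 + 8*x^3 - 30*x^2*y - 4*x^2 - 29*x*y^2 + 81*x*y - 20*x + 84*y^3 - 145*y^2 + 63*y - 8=8*x^3 + x^2*(-30*y - 28) + x*(-29*y^2 + 95*y + 28) + 84*y^3 - 47*y^2 - 49*y - 8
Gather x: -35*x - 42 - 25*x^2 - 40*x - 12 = -25*x^2 - 75*x - 54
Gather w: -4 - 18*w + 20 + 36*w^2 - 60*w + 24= 36*w^2 - 78*w + 40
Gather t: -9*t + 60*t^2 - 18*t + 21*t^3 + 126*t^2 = 21*t^3 + 186*t^2 - 27*t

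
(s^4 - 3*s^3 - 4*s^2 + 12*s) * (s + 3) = s^5 - 13*s^3 + 36*s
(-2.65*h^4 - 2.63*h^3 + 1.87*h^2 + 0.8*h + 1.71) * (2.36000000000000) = -6.254*h^4 - 6.2068*h^3 + 4.4132*h^2 + 1.888*h + 4.0356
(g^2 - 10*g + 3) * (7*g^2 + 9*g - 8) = 7*g^4 - 61*g^3 - 77*g^2 + 107*g - 24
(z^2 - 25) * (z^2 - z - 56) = z^4 - z^3 - 81*z^2 + 25*z + 1400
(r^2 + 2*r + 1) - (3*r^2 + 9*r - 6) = -2*r^2 - 7*r + 7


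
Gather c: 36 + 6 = 42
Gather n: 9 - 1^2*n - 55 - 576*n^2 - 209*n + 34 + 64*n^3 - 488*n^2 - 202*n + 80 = 64*n^3 - 1064*n^2 - 412*n + 68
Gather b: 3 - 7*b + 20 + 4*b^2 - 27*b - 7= 4*b^2 - 34*b + 16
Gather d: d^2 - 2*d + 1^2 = d^2 - 2*d + 1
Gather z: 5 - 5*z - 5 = -5*z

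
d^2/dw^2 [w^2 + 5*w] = 2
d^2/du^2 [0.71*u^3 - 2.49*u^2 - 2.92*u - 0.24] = 4.26*u - 4.98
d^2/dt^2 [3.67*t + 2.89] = 0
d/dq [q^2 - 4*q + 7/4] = 2*q - 4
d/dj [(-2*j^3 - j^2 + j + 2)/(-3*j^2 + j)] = 2*(3*j^4 - 2*j^3 + j^2 + 6*j - 1)/(j^2*(9*j^2 - 6*j + 1))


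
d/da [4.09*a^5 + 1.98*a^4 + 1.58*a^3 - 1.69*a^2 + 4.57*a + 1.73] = 20.45*a^4 + 7.92*a^3 + 4.74*a^2 - 3.38*a + 4.57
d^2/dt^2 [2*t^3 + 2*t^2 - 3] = 12*t + 4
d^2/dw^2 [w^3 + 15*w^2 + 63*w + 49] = 6*w + 30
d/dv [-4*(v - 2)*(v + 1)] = 4 - 8*v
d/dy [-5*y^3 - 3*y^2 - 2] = 3*y*(-5*y - 2)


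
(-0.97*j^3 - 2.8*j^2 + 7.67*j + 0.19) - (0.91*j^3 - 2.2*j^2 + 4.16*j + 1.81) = -1.88*j^3 - 0.6*j^2 + 3.51*j - 1.62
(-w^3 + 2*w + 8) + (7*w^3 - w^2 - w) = 6*w^3 - w^2 + w + 8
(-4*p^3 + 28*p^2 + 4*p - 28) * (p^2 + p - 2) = -4*p^5 + 24*p^4 + 40*p^3 - 80*p^2 - 36*p + 56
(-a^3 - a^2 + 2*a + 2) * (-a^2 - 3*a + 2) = a^5 + 4*a^4 - a^3 - 10*a^2 - 2*a + 4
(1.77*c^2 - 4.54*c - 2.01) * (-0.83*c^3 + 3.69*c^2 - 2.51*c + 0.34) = -1.4691*c^5 + 10.2995*c^4 - 19.527*c^3 + 4.5803*c^2 + 3.5015*c - 0.6834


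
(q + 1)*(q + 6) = q^2 + 7*q + 6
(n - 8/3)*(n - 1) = n^2 - 11*n/3 + 8/3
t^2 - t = t*(t - 1)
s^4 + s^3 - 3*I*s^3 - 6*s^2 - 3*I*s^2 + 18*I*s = s*(s - 2)*(s + 3)*(s - 3*I)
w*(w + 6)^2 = w^3 + 12*w^2 + 36*w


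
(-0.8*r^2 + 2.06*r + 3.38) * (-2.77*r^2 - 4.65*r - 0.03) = 2.216*r^4 - 1.9862*r^3 - 18.9176*r^2 - 15.7788*r - 0.1014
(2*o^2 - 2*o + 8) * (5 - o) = -2*o^3 + 12*o^2 - 18*o + 40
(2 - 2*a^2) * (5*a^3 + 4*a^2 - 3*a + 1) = -10*a^5 - 8*a^4 + 16*a^3 + 6*a^2 - 6*a + 2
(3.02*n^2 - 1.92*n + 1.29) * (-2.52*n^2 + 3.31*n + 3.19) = -7.6104*n^4 + 14.8346*n^3 + 0.0277999999999992*n^2 - 1.8549*n + 4.1151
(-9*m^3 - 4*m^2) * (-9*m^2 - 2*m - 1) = 81*m^5 + 54*m^4 + 17*m^3 + 4*m^2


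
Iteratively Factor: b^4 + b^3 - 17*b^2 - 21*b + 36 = (b + 3)*(b^3 - 2*b^2 - 11*b + 12) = (b - 4)*(b + 3)*(b^2 + 2*b - 3) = (b - 4)*(b + 3)^2*(b - 1)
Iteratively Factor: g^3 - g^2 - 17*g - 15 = (g - 5)*(g^2 + 4*g + 3) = (g - 5)*(g + 3)*(g + 1)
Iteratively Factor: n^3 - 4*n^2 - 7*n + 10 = (n - 1)*(n^2 - 3*n - 10) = (n - 5)*(n - 1)*(n + 2)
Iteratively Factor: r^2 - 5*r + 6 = (r - 2)*(r - 3)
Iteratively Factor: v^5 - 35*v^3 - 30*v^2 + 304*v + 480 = (v - 5)*(v^4 + 5*v^3 - 10*v^2 - 80*v - 96) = (v - 5)*(v + 3)*(v^3 + 2*v^2 - 16*v - 32) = (v - 5)*(v + 2)*(v + 3)*(v^2 - 16) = (v - 5)*(v - 4)*(v + 2)*(v + 3)*(v + 4)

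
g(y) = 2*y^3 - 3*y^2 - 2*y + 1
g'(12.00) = 790.00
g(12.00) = 3001.00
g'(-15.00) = 1438.00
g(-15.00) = -7394.00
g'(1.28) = 0.15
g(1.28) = -2.28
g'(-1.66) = 24.49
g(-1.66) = -13.10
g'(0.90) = -2.54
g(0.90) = -1.77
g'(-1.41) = 18.39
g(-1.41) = -7.75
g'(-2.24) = 41.55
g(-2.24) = -32.05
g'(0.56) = -3.48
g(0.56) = -0.71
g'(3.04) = 35.21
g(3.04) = 23.38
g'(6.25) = 194.88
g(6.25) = 359.59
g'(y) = 6*y^2 - 6*y - 2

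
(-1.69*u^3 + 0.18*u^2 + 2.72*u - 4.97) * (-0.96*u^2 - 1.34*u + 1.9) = 1.6224*u^5 + 2.0918*u^4 - 6.0634*u^3 + 1.4684*u^2 + 11.8278*u - 9.443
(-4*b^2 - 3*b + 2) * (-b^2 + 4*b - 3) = 4*b^4 - 13*b^3 - 2*b^2 + 17*b - 6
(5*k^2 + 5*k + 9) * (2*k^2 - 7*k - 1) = 10*k^4 - 25*k^3 - 22*k^2 - 68*k - 9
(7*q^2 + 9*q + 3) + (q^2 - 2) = 8*q^2 + 9*q + 1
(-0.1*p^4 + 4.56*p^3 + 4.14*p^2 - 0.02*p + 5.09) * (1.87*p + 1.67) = -0.187*p^5 + 8.3602*p^4 + 15.357*p^3 + 6.8764*p^2 + 9.4849*p + 8.5003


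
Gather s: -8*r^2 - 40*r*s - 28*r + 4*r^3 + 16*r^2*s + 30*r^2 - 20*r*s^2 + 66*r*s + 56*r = 4*r^3 + 22*r^2 - 20*r*s^2 + 28*r + s*(16*r^2 + 26*r)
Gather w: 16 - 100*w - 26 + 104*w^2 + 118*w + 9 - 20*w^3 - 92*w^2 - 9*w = -20*w^3 + 12*w^2 + 9*w - 1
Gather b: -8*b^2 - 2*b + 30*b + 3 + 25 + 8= -8*b^2 + 28*b + 36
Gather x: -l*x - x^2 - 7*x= -x^2 + x*(-l - 7)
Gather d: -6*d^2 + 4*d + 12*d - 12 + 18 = -6*d^2 + 16*d + 6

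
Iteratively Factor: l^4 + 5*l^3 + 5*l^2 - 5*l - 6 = (l + 3)*(l^3 + 2*l^2 - l - 2) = (l + 2)*(l + 3)*(l^2 - 1) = (l - 1)*(l + 2)*(l + 3)*(l + 1)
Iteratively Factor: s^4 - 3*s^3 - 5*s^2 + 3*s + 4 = (s + 1)*(s^3 - 4*s^2 - s + 4) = (s + 1)^2*(s^2 - 5*s + 4) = (s - 1)*(s + 1)^2*(s - 4)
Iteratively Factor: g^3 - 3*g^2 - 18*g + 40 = (g + 4)*(g^2 - 7*g + 10) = (g - 2)*(g + 4)*(g - 5)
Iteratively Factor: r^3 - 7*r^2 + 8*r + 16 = (r - 4)*(r^2 - 3*r - 4) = (r - 4)^2*(r + 1)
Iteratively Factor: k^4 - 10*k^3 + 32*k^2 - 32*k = (k - 4)*(k^3 - 6*k^2 + 8*k) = (k - 4)*(k - 2)*(k^2 - 4*k) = k*(k - 4)*(k - 2)*(k - 4)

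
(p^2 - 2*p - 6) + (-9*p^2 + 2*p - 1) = -8*p^2 - 7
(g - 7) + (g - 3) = 2*g - 10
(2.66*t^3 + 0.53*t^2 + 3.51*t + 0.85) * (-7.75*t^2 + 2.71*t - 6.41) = -20.615*t^5 + 3.1011*t^4 - 42.8168*t^3 - 0.472700000000001*t^2 - 20.1956*t - 5.4485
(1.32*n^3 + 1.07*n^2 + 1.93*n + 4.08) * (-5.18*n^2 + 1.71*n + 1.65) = -6.8376*n^5 - 3.2854*n^4 - 5.9897*n^3 - 16.0686*n^2 + 10.1613*n + 6.732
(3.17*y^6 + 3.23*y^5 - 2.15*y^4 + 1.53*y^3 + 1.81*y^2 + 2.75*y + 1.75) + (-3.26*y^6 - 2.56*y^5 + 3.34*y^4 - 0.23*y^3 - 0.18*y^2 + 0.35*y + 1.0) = -0.0899999999999999*y^6 + 0.67*y^5 + 1.19*y^4 + 1.3*y^3 + 1.63*y^2 + 3.1*y + 2.75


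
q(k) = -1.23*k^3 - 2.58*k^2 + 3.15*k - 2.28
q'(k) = -3.69*k^2 - 5.16*k + 3.15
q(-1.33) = -8.14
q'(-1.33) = 3.49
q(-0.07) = -2.51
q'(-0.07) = 3.49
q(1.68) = -10.10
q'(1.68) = -15.93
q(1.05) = -3.24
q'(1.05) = -6.34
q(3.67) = -86.27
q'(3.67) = -65.49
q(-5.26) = 88.77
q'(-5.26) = -71.80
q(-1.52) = -8.71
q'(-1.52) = 2.47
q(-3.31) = 3.63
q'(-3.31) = -20.20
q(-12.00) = 1713.84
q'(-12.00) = -466.29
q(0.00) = -2.28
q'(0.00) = 3.15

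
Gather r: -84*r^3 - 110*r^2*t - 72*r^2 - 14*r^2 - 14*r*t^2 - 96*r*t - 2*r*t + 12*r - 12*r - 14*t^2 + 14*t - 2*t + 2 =-84*r^3 + r^2*(-110*t - 86) + r*(-14*t^2 - 98*t) - 14*t^2 + 12*t + 2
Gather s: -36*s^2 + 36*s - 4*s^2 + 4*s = -40*s^2 + 40*s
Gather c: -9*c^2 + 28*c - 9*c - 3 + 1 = -9*c^2 + 19*c - 2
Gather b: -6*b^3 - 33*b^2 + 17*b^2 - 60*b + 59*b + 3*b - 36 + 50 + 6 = -6*b^3 - 16*b^2 + 2*b + 20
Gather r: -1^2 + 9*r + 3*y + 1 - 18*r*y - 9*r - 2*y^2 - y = -18*r*y - 2*y^2 + 2*y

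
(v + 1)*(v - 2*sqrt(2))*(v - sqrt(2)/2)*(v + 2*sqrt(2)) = v^4 - sqrt(2)*v^3/2 + v^3 - 8*v^2 - sqrt(2)*v^2/2 - 8*v + 4*sqrt(2)*v + 4*sqrt(2)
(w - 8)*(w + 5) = w^2 - 3*w - 40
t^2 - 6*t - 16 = (t - 8)*(t + 2)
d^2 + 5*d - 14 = (d - 2)*(d + 7)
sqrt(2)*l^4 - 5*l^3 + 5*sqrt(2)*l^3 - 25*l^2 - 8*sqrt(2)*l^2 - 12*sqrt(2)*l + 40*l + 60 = (l - 2)*(l + 6)*(l - 5*sqrt(2)/2)*(sqrt(2)*l + sqrt(2))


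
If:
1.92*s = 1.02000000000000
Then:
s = 0.53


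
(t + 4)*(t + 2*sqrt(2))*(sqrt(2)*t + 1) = sqrt(2)*t^3 + 5*t^2 + 4*sqrt(2)*t^2 + 2*sqrt(2)*t + 20*t + 8*sqrt(2)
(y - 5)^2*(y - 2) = y^3 - 12*y^2 + 45*y - 50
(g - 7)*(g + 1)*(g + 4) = g^3 - 2*g^2 - 31*g - 28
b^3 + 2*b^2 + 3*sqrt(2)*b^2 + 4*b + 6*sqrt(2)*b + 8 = (b + 2)*(b + sqrt(2))*(b + 2*sqrt(2))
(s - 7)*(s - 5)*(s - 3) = s^3 - 15*s^2 + 71*s - 105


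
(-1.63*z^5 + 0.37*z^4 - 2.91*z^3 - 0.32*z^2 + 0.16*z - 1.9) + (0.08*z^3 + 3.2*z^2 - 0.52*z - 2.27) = -1.63*z^5 + 0.37*z^4 - 2.83*z^3 + 2.88*z^2 - 0.36*z - 4.17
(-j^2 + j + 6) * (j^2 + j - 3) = -j^4 + 10*j^2 + 3*j - 18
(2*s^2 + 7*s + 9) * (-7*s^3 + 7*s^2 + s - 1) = -14*s^5 - 35*s^4 - 12*s^3 + 68*s^2 + 2*s - 9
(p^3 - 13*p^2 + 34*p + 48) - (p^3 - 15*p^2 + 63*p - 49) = 2*p^2 - 29*p + 97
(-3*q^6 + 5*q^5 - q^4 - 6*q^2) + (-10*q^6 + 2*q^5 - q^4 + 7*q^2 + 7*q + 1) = -13*q^6 + 7*q^5 - 2*q^4 + q^2 + 7*q + 1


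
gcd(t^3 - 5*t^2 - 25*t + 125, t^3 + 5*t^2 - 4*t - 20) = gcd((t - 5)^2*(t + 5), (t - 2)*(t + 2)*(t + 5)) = t + 5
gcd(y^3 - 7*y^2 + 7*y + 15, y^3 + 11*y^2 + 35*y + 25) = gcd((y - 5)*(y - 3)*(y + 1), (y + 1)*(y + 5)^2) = y + 1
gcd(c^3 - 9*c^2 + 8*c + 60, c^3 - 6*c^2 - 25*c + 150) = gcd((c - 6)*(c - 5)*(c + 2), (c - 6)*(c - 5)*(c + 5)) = c^2 - 11*c + 30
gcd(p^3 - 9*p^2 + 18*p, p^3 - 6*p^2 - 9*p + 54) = p^2 - 9*p + 18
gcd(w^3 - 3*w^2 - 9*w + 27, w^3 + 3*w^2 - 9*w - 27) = w^2 - 9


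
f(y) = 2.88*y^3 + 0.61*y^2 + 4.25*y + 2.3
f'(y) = 8.64*y^2 + 1.22*y + 4.25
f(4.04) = 219.33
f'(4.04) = 150.20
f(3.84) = 190.69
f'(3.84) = 136.34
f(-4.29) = -232.09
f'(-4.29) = 158.03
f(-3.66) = -146.28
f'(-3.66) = 115.52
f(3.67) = 168.47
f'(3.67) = 125.10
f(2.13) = 41.95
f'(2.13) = 46.05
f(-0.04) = 2.13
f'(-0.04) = 4.22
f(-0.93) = -3.44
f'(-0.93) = 10.59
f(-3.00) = -82.72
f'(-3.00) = 78.35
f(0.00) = 2.30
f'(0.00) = 4.25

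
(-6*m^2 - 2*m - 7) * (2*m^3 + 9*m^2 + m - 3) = -12*m^5 - 58*m^4 - 38*m^3 - 47*m^2 - m + 21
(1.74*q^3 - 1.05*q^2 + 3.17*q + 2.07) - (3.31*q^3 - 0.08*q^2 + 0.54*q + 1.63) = -1.57*q^3 - 0.97*q^2 + 2.63*q + 0.44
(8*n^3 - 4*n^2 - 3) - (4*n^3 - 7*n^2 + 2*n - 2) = 4*n^3 + 3*n^2 - 2*n - 1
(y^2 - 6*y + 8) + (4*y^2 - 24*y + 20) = 5*y^2 - 30*y + 28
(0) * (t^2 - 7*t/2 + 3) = 0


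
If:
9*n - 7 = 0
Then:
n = 7/9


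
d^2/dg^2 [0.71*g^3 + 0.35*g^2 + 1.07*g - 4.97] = 4.26*g + 0.7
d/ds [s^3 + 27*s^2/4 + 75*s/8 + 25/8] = 3*s^2 + 27*s/2 + 75/8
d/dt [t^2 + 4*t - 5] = 2*t + 4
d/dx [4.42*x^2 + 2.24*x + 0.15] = 8.84*x + 2.24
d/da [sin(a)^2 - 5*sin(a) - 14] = (2*sin(a) - 5)*cos(a)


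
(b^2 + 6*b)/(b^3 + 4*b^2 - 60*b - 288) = b/(b^2 - 2*b - 48)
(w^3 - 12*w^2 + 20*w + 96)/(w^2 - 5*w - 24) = (w^2 - 4*w - 12)/(w + 3)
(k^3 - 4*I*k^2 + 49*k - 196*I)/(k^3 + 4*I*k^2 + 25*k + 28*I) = (k - 7*I)/(k + I)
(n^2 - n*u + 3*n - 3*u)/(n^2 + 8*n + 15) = (n - u)/(n + 5)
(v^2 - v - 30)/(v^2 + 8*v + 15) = (v - 6)/(v + 3)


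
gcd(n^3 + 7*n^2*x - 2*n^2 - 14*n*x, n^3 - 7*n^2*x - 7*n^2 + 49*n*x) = n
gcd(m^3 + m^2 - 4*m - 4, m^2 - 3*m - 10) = m + 2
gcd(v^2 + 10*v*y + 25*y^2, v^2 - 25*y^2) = v + 5*y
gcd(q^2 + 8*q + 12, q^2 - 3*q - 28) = 1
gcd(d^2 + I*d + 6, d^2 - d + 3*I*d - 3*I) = d + 3*I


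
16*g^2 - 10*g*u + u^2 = (-8*g + u)*(-2*g + u)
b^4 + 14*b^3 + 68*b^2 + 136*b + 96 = (b + 2)^2*(b + 4)*(b + 6)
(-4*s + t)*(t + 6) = -4*s*t - 24*s + t^2 + 6*t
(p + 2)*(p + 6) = p^2 + 8*p + 12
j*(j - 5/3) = j^2 - 5*j/3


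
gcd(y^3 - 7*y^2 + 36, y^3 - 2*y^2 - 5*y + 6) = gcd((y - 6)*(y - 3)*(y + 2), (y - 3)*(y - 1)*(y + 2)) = y^2 - y - 6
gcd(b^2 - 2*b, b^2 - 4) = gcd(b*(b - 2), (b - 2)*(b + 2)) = b - 2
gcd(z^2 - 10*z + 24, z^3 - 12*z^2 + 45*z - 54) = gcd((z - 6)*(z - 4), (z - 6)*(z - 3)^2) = z - 6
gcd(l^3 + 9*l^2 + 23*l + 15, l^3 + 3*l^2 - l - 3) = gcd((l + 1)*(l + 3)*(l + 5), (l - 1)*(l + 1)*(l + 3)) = l^2 + 4*l + 3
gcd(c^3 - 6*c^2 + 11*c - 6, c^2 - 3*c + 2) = c^2 - 3*c + 2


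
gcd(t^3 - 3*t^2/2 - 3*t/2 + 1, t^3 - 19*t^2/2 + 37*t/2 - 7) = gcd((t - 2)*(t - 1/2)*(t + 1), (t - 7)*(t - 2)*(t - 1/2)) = t^2 - 5*t/2 + 1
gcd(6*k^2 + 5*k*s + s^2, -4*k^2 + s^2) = 2*k + s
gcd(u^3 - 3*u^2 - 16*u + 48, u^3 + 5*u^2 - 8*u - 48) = u^2 + u - 12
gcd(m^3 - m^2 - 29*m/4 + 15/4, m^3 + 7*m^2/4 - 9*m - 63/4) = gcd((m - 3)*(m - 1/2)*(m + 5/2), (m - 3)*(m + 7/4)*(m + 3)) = m - 3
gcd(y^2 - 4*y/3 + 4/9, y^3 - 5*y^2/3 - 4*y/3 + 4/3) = y - 2/3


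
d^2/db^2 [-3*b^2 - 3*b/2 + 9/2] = -6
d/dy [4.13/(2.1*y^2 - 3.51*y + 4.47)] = (14.4963 - 17.346*y)/(2.1*y^2 - 3.51*y + 4.47)^2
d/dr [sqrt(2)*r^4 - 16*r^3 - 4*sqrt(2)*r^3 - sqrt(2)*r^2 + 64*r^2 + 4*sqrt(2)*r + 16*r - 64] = 4*sqrt(2)*r^3 - 48*r^2 - 12*sqrt(2)*r^2 - 2*sqrt(2)*r + 128*r + 4*sqrt(2) + 16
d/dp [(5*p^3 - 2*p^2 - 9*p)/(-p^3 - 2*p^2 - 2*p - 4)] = 2*(-6*p^4 - 19*p^3 - 37*p^2 + 8*p + 18)/(p^6 + 4*p^5 + 8*p^4 + 16*p^3 + 20*p^2 + 16*p + 16)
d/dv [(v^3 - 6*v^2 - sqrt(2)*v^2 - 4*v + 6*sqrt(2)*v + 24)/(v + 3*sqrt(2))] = 2*(v^3 - 3*v^2 + 4*sqrt(2)*v^2 - 18*sqrt(2)*v - 6*v - 6*sqrt(2) + 6)/(v^2 + 6*sqrt(2)*v + 18)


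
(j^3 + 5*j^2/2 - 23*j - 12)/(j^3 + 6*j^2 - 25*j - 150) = (j^2 - 7*j/2 - 2)/(j^2 - 25)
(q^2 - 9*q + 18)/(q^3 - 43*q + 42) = (q - 3)/(q^2 + 6*q - 7)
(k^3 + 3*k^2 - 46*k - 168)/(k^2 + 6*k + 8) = (k^2 - k - 42)/(k + 2)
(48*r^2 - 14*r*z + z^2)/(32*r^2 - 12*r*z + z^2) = (-6*r + z)/(-4*r + z)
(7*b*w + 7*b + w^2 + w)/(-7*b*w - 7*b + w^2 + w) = (7*b + w)/(-7*b + w)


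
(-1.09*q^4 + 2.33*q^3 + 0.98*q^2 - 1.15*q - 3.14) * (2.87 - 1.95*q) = 2.1255*q^5 - 7.6718*q^4 + 4.7761*q^3 + 5.0551*q^2 + 2.8225*q - 9.0118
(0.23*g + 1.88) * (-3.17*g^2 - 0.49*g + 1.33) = -0.7291*g^3 - 6.0723*g^2 - 0.6153*g + 2.5004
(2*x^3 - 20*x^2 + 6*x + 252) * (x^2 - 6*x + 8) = 2*x^5 - 32*x^4 + 142*x^3 + 56*x^2 - 1464*x + 2016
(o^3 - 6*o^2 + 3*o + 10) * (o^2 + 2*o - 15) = o^5 - 4*o^4 - 24*o^3 + 106*o^2 - 25*o - 150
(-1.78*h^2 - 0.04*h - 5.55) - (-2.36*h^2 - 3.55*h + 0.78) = 0.58*h^2 + 3.51*h - 6.33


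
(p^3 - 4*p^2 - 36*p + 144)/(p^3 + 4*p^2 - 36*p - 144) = (p - 4)/(p + 4)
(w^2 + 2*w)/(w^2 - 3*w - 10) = w/(w - 5)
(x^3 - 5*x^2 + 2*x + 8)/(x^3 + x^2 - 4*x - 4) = (x - 4)/(x + 2)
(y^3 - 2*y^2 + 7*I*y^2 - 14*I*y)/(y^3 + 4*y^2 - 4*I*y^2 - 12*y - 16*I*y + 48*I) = y*(y + 7*I)/(y^2 + 2*y*(3 - 2*I) - 24*I)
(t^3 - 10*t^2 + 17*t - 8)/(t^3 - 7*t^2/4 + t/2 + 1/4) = 4*(t - 8)/(4*t + 1)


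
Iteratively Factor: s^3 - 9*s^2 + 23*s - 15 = (s - 5)*(s^2 - 4*s + 3) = (s - 5)*(s - 1)*(s - 3)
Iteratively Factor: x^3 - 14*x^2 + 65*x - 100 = (x - 5)*(x^2 - 9*x + 20) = (x - 5)^2*(x - 4)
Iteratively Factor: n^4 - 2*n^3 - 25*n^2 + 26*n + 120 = (n - 5)*(n^3 + 3*n^2 - 10*n - 24) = (n - 5)*(n - 3)*(n^2 + 6*n + 8) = (n - 5)*(n - 3)*(n + 2)*(n + 4)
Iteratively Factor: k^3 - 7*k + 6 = (k + 3)*(k^2 - 3*k + 2) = (k - 2)*(k + 3)*(k - 1)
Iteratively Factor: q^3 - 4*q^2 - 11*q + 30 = (q - 5)*(q^2 + q - 6) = (q - 5)*(q + 3)*(q - 2)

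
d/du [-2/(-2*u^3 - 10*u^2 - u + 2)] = 2*(-6*u^2 - 20*u - 1)/(2*u^3 + 10*u^2 + u - 2)^2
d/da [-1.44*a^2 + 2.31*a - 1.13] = 2.31 - 2.88*a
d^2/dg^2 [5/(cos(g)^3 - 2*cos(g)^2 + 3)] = 5*((1 - cos(4*g))*(3*cos(g) - 4)^2 + (3*cos(g) - 16*cos(2*g) + 9*cos(3*g))*(cos(g)^3 - 2*cos(g)^2 + 3))/(4*(cos(g)^3 - 2*cos(g)^2 + 3)^3)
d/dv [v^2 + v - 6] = 2*v + 1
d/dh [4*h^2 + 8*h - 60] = 8*h + 8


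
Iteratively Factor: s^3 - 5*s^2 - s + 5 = (s + 1)*(s^2 - 6*s + 5) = (s - 5)*(s + 1)*(s - 1)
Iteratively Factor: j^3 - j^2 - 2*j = (j + 1)*(j^2 - 2*j) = (j - 2)*(j + 1)*(j)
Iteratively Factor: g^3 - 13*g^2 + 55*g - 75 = (g - 5)*(g^2 - 8*g + 15) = (g - 5)^2*(g - 3)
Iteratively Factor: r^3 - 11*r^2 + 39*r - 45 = (r - 5)*(r^2 - 6*r + 9) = (r - 5)*(r - 3)*(r - 3)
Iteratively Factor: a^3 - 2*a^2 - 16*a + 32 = (a + 4)*(a^2 - 6*a + 8) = (a - 4)*(a + 4)*(a - 2)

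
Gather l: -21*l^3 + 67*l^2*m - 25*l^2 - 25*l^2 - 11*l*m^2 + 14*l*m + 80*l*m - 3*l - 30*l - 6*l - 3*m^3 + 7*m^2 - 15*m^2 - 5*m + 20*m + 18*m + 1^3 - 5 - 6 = -21*l^3 + l^2*(67*m - 50) + l*(-11*m^2 + 94*m - 39) - 3*m^3 - 8*m^2 + 33*m - 10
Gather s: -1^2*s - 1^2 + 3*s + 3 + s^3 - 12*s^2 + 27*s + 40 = s^3 - 12*s^2 + 29*s + 42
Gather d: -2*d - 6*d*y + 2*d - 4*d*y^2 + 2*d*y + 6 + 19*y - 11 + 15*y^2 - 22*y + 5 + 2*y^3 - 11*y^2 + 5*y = d*(-4*y^2 - 4*y) + 2*y^3 + 4*y^2 + 2*y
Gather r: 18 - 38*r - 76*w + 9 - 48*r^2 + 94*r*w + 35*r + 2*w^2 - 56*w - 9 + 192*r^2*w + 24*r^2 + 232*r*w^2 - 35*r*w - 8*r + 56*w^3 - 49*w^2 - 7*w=r^2*(192*w - 24) + r*(232*w^2 + 59*w - 11) + 56*w^3 - 47*w^2 - 139*w + 18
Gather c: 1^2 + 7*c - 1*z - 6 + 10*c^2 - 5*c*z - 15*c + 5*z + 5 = 10*c^2 + c*(-5*z - 8) + 4*z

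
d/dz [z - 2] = 1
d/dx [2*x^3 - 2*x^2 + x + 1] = 6*x^2 - 4*x + 1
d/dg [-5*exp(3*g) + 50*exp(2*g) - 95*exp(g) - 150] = (-15*exp(2*g) + 100*exp(g) - 95)*exp(g)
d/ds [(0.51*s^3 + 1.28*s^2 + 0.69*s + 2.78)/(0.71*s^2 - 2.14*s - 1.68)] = (0.3621*s^4 - 2.1828*s^3 - 5.7995*s^2 - 8.2484*s + 4.79)/(0.5041*s^4 - 3.0388*s^3 + 2.194*s^2 + 7.1904*s + 2.8224)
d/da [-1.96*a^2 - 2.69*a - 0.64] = -3.92*a - 2.69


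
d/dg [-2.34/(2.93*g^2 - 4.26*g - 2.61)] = (13.7124*g - 9.9684)/(-2.93*g^2 + 4.26*g + 2.61)^2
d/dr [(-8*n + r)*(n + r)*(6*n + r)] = -50*n^2 - 2*n*r + 3*r^2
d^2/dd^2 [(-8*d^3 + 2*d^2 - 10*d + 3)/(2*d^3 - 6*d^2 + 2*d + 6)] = 2*(-11*d^6 - 3*d^5 + 123*d^4 - 134*d^3 + 126*d^2 - 270*d + 39)/(d^9 - 9*d^8 + 30*d^7 - 36*d^6 - 24*d^5 + 90*d^4 - 26*d^3 - 72*d^2 + 27*d + 27)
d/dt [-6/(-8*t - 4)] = -3/(2*t + 1)^2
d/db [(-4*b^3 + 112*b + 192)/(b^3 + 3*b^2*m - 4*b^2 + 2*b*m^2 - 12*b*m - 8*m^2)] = 4*((28 - 3*b^2)*(b^3 + 3*b^2*m - 4*b^2 + 2*b*m^2 - 12*b*m - 8*m^2) - (-b^3 + 28*b + 48)*(3*b^2 + 6*b*m - 8*b + 2*m^2 - 12*m))/(b^3 + 3*b^2*m - 4*b^2 + 2*b*m^2 - 12*b*m - 8*m^2)^2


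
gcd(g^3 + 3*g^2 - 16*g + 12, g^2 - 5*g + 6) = g - 2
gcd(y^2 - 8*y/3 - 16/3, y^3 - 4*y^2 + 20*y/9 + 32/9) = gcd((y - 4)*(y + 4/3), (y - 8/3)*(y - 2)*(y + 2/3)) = 1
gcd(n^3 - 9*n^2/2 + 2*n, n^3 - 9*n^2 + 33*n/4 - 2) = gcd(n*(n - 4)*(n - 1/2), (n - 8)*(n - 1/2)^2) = n - 1/2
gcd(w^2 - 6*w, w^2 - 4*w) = w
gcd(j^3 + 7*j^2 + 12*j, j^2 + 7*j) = j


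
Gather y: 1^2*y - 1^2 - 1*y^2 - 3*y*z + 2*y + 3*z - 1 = -y^2 + y*(3 - 3*z) + 3*z - 2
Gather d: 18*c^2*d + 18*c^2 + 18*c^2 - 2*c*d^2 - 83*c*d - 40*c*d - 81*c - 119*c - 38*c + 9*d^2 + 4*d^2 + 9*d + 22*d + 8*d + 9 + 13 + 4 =36*c^2 - 238*c + d^2*(13 - 2*c) + d*(18*c^2 - 123*c + 39) + 26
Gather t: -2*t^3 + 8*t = -2*t^3 + 8*t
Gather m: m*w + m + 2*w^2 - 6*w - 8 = m*(w + 1) + 2*w^2 - 6*w - 8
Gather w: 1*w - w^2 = -w^2 + w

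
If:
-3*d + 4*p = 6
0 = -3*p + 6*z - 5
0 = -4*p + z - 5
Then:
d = -226/63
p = -25/21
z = 5/21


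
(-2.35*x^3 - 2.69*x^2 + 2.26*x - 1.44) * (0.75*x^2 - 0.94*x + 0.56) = -1.7625*x^5 + 0.1915*x^4 + 2.9076*x^3 - 4.7108*x^2 + 2.6192*x - 0.8064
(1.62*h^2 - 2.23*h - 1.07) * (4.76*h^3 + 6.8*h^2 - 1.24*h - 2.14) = 7.7112*h^5 + 0.401200000000001*h^4 - 22.266*h^3 - 7.9776*h^2 + 6.099*h + 2.2898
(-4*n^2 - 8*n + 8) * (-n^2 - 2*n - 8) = 4*n^4 + 16*n^3 + 40*n^2 + 48*n - 64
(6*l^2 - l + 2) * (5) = 30*l^2 - 5*l + 10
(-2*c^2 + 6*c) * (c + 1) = -2*c^3 + 4*c^2 + 6*c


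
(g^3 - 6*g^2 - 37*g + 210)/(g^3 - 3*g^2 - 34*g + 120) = (g - 7)/(g - 4)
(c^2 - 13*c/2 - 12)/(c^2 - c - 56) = (c + 3/2)/(c + 7)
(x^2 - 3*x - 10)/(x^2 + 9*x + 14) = (x - 5)/(x + 7)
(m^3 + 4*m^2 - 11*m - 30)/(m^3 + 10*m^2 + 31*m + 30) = (m - 3)/(m + 3)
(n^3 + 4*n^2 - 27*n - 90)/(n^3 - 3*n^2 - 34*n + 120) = (n + 3)/(n - 4)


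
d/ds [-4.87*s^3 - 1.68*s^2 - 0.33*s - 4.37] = -14.61*s^2 - 3.36*s - 0.33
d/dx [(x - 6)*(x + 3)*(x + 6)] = 3*x^2 + 6*x - 36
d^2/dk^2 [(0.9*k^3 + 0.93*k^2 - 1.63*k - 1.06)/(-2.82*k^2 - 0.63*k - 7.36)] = (-1.4210854715202e-14*k^5 - 1.4210854715202e-14*k^4 + 65.87424*k^3 + 141.35256*k^2 - 484.20252*k - 159.03102)/(22.425768*k^6 + 15.030036*k^5 + 178.946766*k^4 + 78.704703*k^3 + 467.038368*k^2 + 102.380544*k + 398.688256)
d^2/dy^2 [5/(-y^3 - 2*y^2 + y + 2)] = 10*((3*y + 2)*(y^3 + 2*y^2 - y - 2) - (3*y^2 + 4*y - 1)^2)/(y^3 + 2*y^2 - y - 2)^3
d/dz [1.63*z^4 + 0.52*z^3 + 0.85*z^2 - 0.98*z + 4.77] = 6.52*z^3 + 1.56*z^2 + 1.7*z - 0.98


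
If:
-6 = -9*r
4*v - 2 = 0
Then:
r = 2/3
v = 1/2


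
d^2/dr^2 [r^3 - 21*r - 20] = 6*r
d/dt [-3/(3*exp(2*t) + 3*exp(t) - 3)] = (2*exp(t) + 1)*exp(t)/(exp(2*t) + exp(t) - 1)^2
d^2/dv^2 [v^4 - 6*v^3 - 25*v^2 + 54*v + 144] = 12*v^2 - 36*v - 50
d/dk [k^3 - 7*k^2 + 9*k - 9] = 3*k^2 - 14*k + 9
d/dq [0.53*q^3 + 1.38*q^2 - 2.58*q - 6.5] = 1.59*q^2 + 2.76*q - 2.58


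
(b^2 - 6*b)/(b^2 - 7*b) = (b - 6)/(b - 7)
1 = 1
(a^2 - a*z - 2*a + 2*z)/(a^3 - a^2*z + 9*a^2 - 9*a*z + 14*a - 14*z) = (a - 2)/(a^2 + 9*a + 14)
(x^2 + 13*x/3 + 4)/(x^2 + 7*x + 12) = (x + 4/3)/(x + 4)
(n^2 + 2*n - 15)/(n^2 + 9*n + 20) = (n - 3)/(n + 4)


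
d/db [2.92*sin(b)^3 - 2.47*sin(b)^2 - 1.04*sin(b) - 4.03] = (8.76*sin(b)^2 - 4.94*sin(b) - 1.04)*cos(b)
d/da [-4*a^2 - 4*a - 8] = -8*a - 4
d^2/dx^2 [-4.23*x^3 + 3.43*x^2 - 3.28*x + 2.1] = 6.86 - 25.38*x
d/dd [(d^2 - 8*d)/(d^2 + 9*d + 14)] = (17*d^2 + 28*d - 112)/(d^4 + 18*d^3 + 109*d^2 + 252*d + 196)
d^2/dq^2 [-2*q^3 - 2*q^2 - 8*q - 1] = -12*q - 4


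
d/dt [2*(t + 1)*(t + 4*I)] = 4*t + 2 + 8*I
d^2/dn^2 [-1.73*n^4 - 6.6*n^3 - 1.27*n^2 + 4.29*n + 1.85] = -20.76*n^2 - 39.6*n - 2.54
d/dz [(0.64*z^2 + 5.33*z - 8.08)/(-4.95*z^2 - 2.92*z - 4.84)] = (24.5147*z^2 - 86.1872*z - 49.3908)/(24.5025*z^4 + 28.908*z^3 + 56.4424*z^2 + 28.2656*z + 23.4256)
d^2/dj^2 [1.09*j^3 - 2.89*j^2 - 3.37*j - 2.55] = 6.54*j - 5.78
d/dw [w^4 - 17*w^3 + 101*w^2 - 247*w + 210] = 4*w^3 - 51*w^2 + 202*w - 247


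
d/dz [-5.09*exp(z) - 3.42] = -5.09*exp(z)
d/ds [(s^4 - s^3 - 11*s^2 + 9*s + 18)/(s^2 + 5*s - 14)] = 2*(s^3 + 11*s^2 + 7*s - 27)/(s^2 + 14*s + 49)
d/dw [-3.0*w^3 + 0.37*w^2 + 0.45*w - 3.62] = -9.0*w^2 + 0.74*w + 0.45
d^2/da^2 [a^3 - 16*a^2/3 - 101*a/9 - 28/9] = 6*a - 32/3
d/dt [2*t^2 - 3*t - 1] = 4*t - 3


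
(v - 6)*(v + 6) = v^2 - 36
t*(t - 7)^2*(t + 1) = t^4 - 13*t^3 + 35*t^2 + 49*t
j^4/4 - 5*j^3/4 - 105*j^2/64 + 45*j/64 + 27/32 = (j/4 + 1/4)*(j - 6)*(j - 3/4)*(j + 3/4)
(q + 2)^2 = q^2 + 4*q + 4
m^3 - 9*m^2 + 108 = (m - 6)^2*(m + 3)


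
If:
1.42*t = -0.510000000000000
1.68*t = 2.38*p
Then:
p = -0.25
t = -0.36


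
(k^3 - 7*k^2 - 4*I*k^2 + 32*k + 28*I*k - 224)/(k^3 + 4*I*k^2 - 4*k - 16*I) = (k^2 - k*(7 + 8*I) + 56*I)/(k^2 - 4)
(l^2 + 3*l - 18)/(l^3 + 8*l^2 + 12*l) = (l - 3)/(l*(l + 2))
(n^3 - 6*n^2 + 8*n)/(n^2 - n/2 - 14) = 2*n*(n - 2)/(2*n + 7)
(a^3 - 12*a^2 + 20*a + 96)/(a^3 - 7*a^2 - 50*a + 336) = (a + 2)/(a + 7)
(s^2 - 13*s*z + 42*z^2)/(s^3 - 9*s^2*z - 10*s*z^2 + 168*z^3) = 1/(s + 4*z)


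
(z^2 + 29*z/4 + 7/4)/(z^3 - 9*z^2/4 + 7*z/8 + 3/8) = 2*(z + 7)/(2*z^2 - 5*z + 3)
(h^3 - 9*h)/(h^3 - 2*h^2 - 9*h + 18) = h/(h - 2)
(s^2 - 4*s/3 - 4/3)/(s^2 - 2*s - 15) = (-3*s^2 + 4*s + 4)/(3*(-s^2 + 2*s + 15))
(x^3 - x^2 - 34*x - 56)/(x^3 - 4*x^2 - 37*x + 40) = (x^3 - x^2 - 34*x - 56)/(x^3 - 4*x^2 - 37*x + 40)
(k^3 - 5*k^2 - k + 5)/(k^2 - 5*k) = k - 1/k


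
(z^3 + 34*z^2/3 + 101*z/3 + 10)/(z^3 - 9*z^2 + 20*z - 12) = (3*z^3 + 34*z^2 + 101*z + 30)/(3*(z^3 - 9*z^2 + 20*z - 12))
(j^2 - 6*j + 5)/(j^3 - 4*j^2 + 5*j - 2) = (j - 5)/(j^2 - 3*j + 2)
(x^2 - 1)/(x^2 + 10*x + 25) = (x^2 - 1)/(x^2 + 10*x + 25)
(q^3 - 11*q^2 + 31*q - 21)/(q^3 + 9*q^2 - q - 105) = (q^2 - 8*q + 7)/(q^2 + 12*q + 35)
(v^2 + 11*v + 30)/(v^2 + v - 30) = (v + 5)/(v - 5)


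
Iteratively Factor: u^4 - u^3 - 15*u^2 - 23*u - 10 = (u - 5)*(u^3 + 4*u^2 + 5*u + 2) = (u - 5)*(u + 2)*(u^2 + 2*u + 1) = (u - 5)*(u + 1)*(u + 2)*(u + 1)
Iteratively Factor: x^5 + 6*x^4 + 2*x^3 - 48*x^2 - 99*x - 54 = (x + 3)*(x^4 + 3*x^3 - 7*x^2 - 27*x - 18) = (x + 1)*(x + 3)*(x^3 + 2*x^2 - 9*x - 18) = (x + 1)*(x + 3)^2*(x^2 - x - 6) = (x - 3)*(x + 1)*(x + 3)^2*(x + 2)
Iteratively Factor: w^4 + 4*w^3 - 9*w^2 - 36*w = (w)*(w^3 + 4*w^2 - 9*w - 36) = w*(w + 4)*(w^2 - 9) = w*(w - 3)*(w + 4)*(w + 3)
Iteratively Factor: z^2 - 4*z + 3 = (z - 3)*(z - 1)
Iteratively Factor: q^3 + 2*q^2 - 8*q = (q - 2)*(q^2 + 4*q) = q*(q - 2)*(q + 4)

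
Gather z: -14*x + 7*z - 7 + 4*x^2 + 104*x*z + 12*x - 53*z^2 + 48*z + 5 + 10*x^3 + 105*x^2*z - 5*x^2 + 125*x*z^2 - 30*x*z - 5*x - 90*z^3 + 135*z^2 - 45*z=10*x^3 - x^2 - 7*x - 90*z^3 + z^2*(125*x + 82) + z*(105*x^2 + 74*x + 10) - 2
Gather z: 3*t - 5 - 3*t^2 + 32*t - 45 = -3*t^2 + 35*t - 50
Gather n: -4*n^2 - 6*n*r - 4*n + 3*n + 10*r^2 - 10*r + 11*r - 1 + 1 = -4*n^2 + n*(-6*r - 1) + 10*r^2 + r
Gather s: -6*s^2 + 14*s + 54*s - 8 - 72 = -6*s^2 + 68*s - 80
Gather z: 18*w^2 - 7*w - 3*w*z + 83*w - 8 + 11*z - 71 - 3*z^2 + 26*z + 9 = 18*w^2 + 76*w - 3*z^2 + z*(37 - 3*w) - 70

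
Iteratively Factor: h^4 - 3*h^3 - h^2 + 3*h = (h - 3)*(h^3 - h) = (h - 3)*(h + 1)*(h^2 - h) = h*(h - 3)*(h + 1)*(h - 1)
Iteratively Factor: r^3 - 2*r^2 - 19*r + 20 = (r + 4)*(r^2 - 6*r + 5) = (r - 5)*(r + 4)*(r - 1)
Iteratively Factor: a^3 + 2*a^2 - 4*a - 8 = (a + 2)*(a^2 - 4) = (a - 2)*(a + 2)*(a + 2)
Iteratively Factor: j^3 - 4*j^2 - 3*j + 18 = (j - 3)*(j^2 - j - 6) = (j - 3)^2*(j + 2)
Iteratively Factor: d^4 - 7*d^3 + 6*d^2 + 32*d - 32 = (d - 4)*(d^3 - 3*d^2 - 6*d + 8) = (d - 4)^2*(d^2 + d - 2) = (d - 4)^2*(d - 1)*(d + 2)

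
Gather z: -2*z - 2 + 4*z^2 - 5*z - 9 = 4*z^2 - 7*z - 11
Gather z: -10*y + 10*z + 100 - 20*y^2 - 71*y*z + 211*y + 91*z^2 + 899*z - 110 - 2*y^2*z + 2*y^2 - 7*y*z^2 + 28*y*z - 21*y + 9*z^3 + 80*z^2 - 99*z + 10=-18*y^2 + 180*y + 9*z^3 + z^2*(171 - 7*y) + z*(-2*y^2 - 43*y + 810)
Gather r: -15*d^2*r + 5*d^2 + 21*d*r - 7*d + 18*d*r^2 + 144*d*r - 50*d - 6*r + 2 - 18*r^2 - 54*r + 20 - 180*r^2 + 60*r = 5*d^2 - 57*d + r^2*(18*d - 198) + r*(-15*d^2 + 165*d) + 22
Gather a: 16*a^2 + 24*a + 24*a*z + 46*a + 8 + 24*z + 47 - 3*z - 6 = 16*a^2 + a*(24*z + 70) + 21*z + 49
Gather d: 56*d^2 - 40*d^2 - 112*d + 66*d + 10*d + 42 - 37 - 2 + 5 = 16*d^2 - 36*d + 8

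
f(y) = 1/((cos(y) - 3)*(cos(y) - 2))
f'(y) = sin(y)/((cos(y) - 3)*(cos(y) - 2)^2) + sin(y)/((cos(y) - 3)^2*(cos(y) - 2)) = (2*cos(y) - 5)*sin(y)/((cos(y) - 3)^2*(cos(y) - 2)^2)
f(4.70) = 0.16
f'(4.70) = 0.14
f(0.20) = 0.49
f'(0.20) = -0.14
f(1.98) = 0.12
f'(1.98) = -0.08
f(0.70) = 0.36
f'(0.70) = -0.29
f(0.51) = 0.42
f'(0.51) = -0.28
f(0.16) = 0.49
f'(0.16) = -0.12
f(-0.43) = 0.44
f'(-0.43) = 0.25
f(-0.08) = 0.50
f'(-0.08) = 0.06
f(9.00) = 0.09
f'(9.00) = -0.02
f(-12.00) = 0.40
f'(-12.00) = -0.29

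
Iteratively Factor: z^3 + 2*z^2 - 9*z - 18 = (z + 2)*(z^2 - 9) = (z - 3)*(z + 2)*(z + 3)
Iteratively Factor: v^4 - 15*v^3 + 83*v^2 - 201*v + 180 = (v - 3)*(v^3 - 12*v^2 + 47*v - 60) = (v - 5)*(v - 3)*(v^2 - 7*v + 12) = (v - 5)*(v - 4)*(v - 3)*(v - 3)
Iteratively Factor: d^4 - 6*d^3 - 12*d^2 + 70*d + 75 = (d + 1)*(d^3 - 7*d^2 - 5*d + 75) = (d - 5)*(d + 1)*(d^2 - 2*d - 15) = (d - 5)*(d + 1)*(d + 3)*(d - 5)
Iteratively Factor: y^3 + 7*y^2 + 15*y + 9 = (y + 3)*(y^2 + 4*y + 3) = (y + 3)^2*(y + 1)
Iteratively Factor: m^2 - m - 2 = (m - 2)*(m + 1)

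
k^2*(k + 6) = k^3 + 6*k^2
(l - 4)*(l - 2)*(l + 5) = l^3 - l^2 - 22*l + 40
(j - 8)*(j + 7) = j^2 - j - 56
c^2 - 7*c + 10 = (c - 5)*(c - 2)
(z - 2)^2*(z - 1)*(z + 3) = z^4 - 2*z^3 - 7*z^2 + 20*z - 12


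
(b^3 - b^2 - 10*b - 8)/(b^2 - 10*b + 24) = (b^2 + 3*b + 2)/(b - 6)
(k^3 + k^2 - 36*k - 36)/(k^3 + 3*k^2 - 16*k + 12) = (k^2 - 5*k - 6)/(k^2 - 3*k + 2)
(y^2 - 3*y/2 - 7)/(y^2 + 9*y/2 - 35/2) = (2*y^2 - 3*y - 14)/(2*y^2 + 9*y - 35)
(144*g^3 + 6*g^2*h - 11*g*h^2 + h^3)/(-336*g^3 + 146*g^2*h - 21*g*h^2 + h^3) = (-3*g - h)/(7*g - h)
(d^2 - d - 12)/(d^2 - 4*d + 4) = (d^2 - d - 12)/(d^2 - 4*d + 4)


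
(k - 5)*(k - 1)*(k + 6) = k^3 - 31*k + 30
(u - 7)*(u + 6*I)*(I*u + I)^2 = -u^4 + 5*u^3 - 6*I*u^3 + 13*u^2 + 30*I*u^2 + 7*u + 78*I*u + 42*I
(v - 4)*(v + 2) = v^2 - 2*v - 8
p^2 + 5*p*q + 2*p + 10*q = (p + 2)*(p + 5*q)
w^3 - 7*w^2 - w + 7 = (w - 7)*(w - 1)*(w + 1)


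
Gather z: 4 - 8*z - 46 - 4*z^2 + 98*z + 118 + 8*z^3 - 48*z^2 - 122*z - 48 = 8*z^3 - 52*z^2 - 32*z + 28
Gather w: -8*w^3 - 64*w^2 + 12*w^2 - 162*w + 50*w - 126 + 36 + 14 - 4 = -8*w^3 - 52*w^2 - 112*w - 80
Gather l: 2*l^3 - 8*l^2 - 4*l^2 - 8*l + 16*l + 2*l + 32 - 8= 2*l^3 - 12*l^2 + 10*l + 24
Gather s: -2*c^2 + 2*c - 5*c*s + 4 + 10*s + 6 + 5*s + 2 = -2*c^2 + 2*c + s*(15 - 5*c) + 12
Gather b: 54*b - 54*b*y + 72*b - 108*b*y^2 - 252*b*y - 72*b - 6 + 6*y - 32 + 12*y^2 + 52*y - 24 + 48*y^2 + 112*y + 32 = b*(-108*y^2 - 306*y + 54) + 60*y^2 + 170*y - 30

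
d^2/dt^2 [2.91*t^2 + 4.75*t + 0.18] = 5.82000000000000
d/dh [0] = 0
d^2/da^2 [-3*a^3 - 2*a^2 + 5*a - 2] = -18*a - 4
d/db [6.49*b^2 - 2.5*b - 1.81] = 12.98*b - 2.5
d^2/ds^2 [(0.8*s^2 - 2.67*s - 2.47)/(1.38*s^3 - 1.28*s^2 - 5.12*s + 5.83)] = (3.04704*s^6 - 30.508488*s^5 + 5.76619199999999*s^4 - 77.2654719999999*s^3 + 374.02524*s^2 - 97.439172*s - 271.378016)/(2.628072*s^9 - 7.312896*s^8 - 22.468608*s^7 + 85.474612*s^6 + 21.57312*s^5 - 319.162368*s^4 + 235.741246*s^3 + 327.97248*s^2 - 522.069504*s + 198.155287)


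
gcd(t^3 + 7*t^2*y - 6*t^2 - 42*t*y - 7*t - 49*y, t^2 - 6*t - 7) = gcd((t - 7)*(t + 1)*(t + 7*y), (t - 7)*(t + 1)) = t^2 - 6*t - 7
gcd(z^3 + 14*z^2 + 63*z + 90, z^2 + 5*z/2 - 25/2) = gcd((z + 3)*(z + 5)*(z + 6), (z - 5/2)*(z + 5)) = z + 5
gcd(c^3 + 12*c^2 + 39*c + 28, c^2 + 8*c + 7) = c^2 + 8*c + 7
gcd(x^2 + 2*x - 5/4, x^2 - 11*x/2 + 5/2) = x - 1/2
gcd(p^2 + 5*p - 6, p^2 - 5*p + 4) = p - 1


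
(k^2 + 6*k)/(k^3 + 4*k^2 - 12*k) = 1/(k - 2)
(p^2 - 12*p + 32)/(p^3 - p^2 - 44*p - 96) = (p - 4)/(p^2 + 7*p + 12)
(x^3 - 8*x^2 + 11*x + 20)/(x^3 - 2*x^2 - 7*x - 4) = (x - 5)/(x + 1)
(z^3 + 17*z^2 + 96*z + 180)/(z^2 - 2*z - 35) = (z^2 + 12*z + 36)/(z - 7)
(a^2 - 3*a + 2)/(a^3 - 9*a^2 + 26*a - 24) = (a - 1)/(a^2 - 7*a + 12)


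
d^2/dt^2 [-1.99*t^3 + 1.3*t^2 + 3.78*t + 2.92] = 2.6 - 11.94*t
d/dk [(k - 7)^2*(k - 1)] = 3*(k - 7)*(k - 3)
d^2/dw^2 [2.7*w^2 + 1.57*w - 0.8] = 5.40000000000000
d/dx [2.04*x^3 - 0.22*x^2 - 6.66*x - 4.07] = 6.12*x^2 - 0.44*x - 6.66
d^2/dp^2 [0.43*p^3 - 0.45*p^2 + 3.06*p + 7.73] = 2.58*p - 0.9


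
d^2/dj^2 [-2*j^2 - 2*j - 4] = -4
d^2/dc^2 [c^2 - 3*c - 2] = 2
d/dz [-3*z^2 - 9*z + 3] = -6*z - 9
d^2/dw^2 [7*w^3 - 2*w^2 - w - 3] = 42*w - 4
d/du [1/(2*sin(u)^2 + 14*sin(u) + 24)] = -(2*sin(u) + 7)*cos(u)/(2*(sin(u)^2 + 7*sin(u) + 12)^2)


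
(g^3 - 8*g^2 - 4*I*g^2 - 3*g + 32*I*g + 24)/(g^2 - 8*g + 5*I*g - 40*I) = (g^2 - 4*I*g - 3)/(g + 5*I)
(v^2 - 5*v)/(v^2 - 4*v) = (v - 5)/(v - 4)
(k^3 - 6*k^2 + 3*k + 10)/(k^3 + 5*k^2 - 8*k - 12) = (k - 5)/(k + 6)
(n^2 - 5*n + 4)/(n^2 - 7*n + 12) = (n - 1)/(n - 3)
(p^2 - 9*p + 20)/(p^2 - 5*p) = (p - 4)/p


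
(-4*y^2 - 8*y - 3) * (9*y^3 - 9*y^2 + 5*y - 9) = -36*y^5 - 36*y^4 + 25*y^3 + 23*y^2 + 57*y + 27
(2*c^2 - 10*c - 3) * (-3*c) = -6*c^3 + 30*c^2 + 9*c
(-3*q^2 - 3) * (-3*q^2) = 9*q^4 + 9*q^2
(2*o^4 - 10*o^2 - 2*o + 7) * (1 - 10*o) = -20*o^5 + 2*o^4 + 100*o^3 + 10*o^2 - 72*o + 7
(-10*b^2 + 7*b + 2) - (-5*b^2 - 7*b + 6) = -5*b^2 + 14*b - 4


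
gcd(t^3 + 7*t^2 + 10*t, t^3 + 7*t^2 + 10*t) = t^3 + 7*t^2 + 10*t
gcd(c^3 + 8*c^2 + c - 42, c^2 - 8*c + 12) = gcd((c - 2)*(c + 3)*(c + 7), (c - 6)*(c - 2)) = c - 2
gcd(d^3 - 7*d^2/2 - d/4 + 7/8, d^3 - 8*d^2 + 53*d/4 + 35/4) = d^2 - 3*d - 7/4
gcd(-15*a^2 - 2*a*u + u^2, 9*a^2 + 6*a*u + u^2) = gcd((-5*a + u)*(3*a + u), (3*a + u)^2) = 3*a + u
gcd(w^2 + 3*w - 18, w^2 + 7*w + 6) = w + 6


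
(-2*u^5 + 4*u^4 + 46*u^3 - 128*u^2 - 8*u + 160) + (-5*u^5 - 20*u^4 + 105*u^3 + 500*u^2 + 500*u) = -7*u^5 - 16*u^4 + 151*u^3 + 372*u^2 + 492*u + 160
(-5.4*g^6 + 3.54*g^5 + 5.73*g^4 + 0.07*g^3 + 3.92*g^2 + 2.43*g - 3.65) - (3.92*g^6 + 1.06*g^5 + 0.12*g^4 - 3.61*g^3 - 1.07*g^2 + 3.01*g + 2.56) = -9.32*g^6 + 2.48*g^5 + 5.61*g^4 + 3.68*g^3 + 4.99*g^2 - 0.58*g - 6.21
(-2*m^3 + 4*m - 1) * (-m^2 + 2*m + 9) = 2*m^5 - 4*m^4 - 22*m^3 + 9*m^2 + 34*m - 9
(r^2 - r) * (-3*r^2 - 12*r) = -3*r^4 - 9*r^3 + 12*r^2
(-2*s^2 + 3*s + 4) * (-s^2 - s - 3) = 2*s^4 - s^3 - s^2 - 13*s - 12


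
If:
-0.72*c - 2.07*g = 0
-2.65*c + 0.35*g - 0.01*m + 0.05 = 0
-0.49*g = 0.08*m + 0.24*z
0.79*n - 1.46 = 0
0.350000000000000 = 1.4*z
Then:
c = 0.02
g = -0.01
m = -0.71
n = 1.85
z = 0.25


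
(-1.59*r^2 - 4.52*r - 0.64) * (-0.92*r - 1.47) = 1.4628*r^3 + 6.4957*r^2 + 7.2332*r + 0.9408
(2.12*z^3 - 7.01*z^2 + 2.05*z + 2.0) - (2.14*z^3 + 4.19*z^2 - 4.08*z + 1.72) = -0.02*z^3 - 11.2*z^2 + 6.13*z + 0.28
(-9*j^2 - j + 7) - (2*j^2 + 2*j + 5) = -11*j^2 - 3*j + 2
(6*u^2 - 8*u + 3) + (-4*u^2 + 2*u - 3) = 2*u^2 - 6*u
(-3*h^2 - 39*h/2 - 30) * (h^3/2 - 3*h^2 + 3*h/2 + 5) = -3*h^5/2 - 3*h^4/4 + 39*h^3 + 183*h^2/4 - 285*h/2 - 150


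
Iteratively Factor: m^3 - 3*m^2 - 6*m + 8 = (m + 2)*(m^2 - 5*m + 4) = (m - 4)*(m + 2)*(m - 1)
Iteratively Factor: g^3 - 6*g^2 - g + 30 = (g - 5)*(g^2 - g - 6) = (g - 5)*(g + 2)*(g - 3)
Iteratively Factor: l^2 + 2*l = (l)*(l + 2)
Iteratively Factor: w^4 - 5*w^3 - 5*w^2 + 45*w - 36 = (w - 1)*(w^3 - 4*w^2 - 9*w + 36) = (w - 1)*(w + 3)*(w^2 - 7*w + 12) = (w - 3)*(w - 1)*(w + 3)*(w - 4)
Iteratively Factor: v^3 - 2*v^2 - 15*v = (v)*(v^2 - 2*v - 15) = v*(v + 3)*(v - 5)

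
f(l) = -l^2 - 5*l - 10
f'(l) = -2*l - 5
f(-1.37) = -5.03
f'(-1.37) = -2.26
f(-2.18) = -3.85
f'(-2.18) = -0.64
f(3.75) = -42.81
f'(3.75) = -12.50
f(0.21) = -11.09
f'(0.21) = -5.42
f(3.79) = -43.31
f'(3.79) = -12.58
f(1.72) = -21.56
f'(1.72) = -8.44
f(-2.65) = -3.77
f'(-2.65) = 0.30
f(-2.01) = -3.99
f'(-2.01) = -0.98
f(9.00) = -136.00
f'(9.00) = -23.00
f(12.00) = -214.00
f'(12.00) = -29.00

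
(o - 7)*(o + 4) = o^2 - 3*o - 28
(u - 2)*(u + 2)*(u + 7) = u^3 + 7*u^2 - 4*u - 28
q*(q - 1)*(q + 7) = q^3 + 6*q^2 - 7*q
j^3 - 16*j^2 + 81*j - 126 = (j - 7)*(j - 6)*(j - 3)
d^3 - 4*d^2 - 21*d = d*(d - 7)*(d + 3)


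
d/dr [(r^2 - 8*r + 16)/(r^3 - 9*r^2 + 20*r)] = (-r^2 + 8*r - 20)/(r^2*(r^2 - 10*r + 25))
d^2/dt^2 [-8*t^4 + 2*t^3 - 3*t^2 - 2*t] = -96*t^2 + 12*t - 6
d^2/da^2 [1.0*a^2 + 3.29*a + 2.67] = 2.00000000000000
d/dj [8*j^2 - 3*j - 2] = 16*j - 3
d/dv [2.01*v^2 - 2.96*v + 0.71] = 4.02*v - 2.96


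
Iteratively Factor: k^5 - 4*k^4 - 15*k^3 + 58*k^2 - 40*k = (k + 4)*(k^4 - 8*k^3 + 17*k^2 - 10*k) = (k - 1)*(k + 4)*(k^3 - 7*k^2 + 10*k) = (k - 2)*(k - 1)*(k + 4)*(k^2 - 5*k) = k*(k - 2)*(k - 1)*(k + 4)*(k - 5)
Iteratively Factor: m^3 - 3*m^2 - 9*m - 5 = (m + 1)*(m^2 - 4*m - 5) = (m - 5)*(m + 1)*(m + 1)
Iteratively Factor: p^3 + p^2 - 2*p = (p + 2)*(p^2 - p) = p*(p + 2)*(p - 1)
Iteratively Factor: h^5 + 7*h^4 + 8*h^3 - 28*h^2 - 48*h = (h)*(h^4 + 7*h^3 + 8*h^2 - 28*h - 48) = h*(h + 4)*(h^3 + 3*h^2 - 4*h - 12) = h*(h + 2)*(h + 4)*(h^2 + h - 6) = h*(h - 2)*(h + 2)*(h + 4)*(h + 3)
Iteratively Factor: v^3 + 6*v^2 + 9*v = (v + 3)*(v^2 + 3*v) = v*(v + 3)*(v + 3)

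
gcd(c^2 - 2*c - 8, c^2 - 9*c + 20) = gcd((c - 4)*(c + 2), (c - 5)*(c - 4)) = c - 4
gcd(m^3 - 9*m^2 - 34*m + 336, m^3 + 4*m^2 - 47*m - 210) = m^2 - m - 42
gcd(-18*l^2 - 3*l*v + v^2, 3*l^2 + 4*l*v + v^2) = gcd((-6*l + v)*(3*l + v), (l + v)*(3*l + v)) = 3*l + v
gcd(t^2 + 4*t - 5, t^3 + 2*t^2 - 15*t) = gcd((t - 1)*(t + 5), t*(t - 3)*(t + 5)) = t + 5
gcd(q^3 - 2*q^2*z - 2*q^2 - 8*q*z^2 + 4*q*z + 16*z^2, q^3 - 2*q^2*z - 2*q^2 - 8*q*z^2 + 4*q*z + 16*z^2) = -q^3 + 2*q^2*z + 2*q^2 + 8*q*z^2 - 4*q*z - 16*z^2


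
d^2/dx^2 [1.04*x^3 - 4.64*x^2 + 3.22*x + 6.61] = 6.24*x - 9.28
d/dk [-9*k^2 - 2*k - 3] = -18*k - 2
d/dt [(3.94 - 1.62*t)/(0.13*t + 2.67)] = (-0.628888*t - 12.916392)/(0.13*t + 2.67)^3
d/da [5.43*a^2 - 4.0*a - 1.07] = 10.86*a - 4.0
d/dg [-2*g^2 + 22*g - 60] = 22 - 4*g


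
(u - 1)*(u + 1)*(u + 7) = u^3 + 7*u^2 - u - 7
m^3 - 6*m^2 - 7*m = m*(m - 7)*(m + 1)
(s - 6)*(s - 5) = s^2 - 11*s + 30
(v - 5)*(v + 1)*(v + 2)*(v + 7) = v^4 + 5*v^3 - 27*v^2 - 101*v - 70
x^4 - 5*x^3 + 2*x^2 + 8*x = x*(x - 4)*(x - 2)*(x + 1)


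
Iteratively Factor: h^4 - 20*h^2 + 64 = (h - 4)*(h^3 + 4*h^2 - 4*h - 16) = (h - 4)*(h + 2)*(h^2 + 2*h - 8) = (h - 4)*(h - 2)*(h + 2)*(h + 4)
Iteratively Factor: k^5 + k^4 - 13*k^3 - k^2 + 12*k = (k)*(k^4 + k^3 - 13*k^2 - k + 12) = k*(k - 1)*(k^3 + 2*k^2 - 11*k - 12) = k*(k - 1)*(k + 1)*(k^2 + k - 12) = k*(k - 1)*(k + 1)*(k + 4)*(k - 3)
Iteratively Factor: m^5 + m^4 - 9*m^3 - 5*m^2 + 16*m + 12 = (m - 2)*(m^4 + 3*m^3 - 3*m^2 - 11*m - 6) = (m - 2)*(m + 1)*(m^3 + 2*m^2 - 5*m - 6) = (m - 2)*(m + 1)^2*(m^2 + m - 6) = (m - 2)*(m + 1)^2*(m + 3)*(m - 2)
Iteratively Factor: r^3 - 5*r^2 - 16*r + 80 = (r + 4)*(r^2 - 9*r + 20) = (r - 5)*(r + 4)*(r - 4)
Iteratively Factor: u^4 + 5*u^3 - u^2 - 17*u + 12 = (u + 4)*(u^3 + u^2 - 5*u + 3) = (u + 3)*(u + 4)*(u^2 - 2*u + 1) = (u - 1)*(u + 3)*(u + 4)*(u - 1)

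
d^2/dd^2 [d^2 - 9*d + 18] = 2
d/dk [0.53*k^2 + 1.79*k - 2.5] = 1.06*k + 1.79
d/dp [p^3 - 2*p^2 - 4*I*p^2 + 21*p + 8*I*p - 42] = 3*p^2 - 4*p - 8*I*p + 21 + 8*I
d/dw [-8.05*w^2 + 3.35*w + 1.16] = 3.35 - 16.1*w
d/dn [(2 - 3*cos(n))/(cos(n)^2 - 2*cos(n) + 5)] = (-3*cos(n)^2 + 4*cos(n) + 11)*sin(n)/(sin(n)^2 + 2*cos(n) - 6)^2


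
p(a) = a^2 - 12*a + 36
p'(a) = 2*a - 12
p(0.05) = 35.40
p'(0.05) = -11.90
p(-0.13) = 37.58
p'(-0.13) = -12.26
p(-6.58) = 158.26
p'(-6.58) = -25.16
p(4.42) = 2.50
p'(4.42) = -3.16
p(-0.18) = 38.19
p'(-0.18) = -12.36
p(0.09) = 34.93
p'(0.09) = -11.82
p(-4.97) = 120.34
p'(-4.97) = -21.94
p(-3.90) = 98.01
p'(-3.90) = -19.80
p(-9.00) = 225.00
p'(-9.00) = -30.00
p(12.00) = 36.00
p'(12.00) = 12.00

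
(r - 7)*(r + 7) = r^2 - 49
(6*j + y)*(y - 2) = 6*j*y - 12*j + y^2 - 2*y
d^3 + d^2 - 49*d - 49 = (d - 7)*(d + 1)*(d + 7)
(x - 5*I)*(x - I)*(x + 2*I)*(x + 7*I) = x^4 + 3*I*x^3 + 35*x^2 + 39*I*x + 70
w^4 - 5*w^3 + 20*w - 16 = (w - 4)*(w - 2)*(w - 1)*(w + 2)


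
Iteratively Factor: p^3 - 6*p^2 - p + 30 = (p - 5)*(p^2 - p - 6) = (p - 5)*(p - 3)*(p + 2)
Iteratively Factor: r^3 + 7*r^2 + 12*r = (r)*(r^2 + 7*r + 12) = r*(r + 3)*(r + 4)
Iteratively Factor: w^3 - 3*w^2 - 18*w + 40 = (w + 4)*(w^2 - 7*w + 10) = (w - 2)*(w + 4)*(w - 5)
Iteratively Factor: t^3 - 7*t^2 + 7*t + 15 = (t + 1)*(t^2 - 8*t + 15) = (t - 3)*(t + 1)*(t - 5)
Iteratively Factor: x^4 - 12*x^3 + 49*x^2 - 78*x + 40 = (x - 4)*(x^3 - 8*x^2 + 17*x - 10) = (x - 5)*(x - 4)*(x^2 - 3*x + 2) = (x - 5)*(x - 4)*(x - 2)*(x - 1)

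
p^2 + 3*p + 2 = (p + 1)*(p + 2)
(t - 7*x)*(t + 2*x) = t^2 - 5*t*x - 14*x^2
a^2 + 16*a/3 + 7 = (a + 7/3)*(a + 3)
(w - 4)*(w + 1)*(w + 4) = w^3 + w^2 - 16*w - 16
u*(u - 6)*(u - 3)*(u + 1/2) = u^4 - 17*u^3/2 + 27*u^2/2 + 9*u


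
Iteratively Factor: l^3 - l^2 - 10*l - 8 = (l - 4)*(l^2 + 3*l + 2) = (l - 4)*(l + 1)*(l + 2)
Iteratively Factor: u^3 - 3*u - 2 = (u + 1)*(u^2 - u - 2) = (u + 1)^2*(u - 2)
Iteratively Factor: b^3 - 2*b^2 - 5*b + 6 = (b - 3)*(b^2 + b - 2) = (b - 3)*(b - 1)*(b + 2)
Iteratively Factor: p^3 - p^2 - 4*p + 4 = (p - 1)*(p^2 - 4) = (p - 2)*(p - 1)*(p + 2)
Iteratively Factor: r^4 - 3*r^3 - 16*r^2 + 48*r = (r - 3)*(r^3 - 16*r) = r*(r - 3)*(r^2 - 16) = r*(r - 4)*(r - 3)*(r + 4)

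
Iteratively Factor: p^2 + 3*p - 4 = (p + 4)*(p - 1)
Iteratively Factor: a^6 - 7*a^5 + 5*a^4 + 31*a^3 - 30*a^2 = (a - 3)*(a^5 - 4*a^4 - 7*a^3 + 10*a^2) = (a - 3)*(a + 2)*(a^4 - 6*a^3 + 5*a^2) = a*(a - 3)*(a + 2)*(a^3 - 6*a^2 + 5*a) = a^2*(a - 3)*(a + 2)*(a^2 - 6*a + 5) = a^2*(a - 3)*(a - 1)*(a + 2)*(a - 5)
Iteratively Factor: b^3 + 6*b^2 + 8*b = (b + 4)*(b^2 + 2*b) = (b + 2)*(b + 4)*(b)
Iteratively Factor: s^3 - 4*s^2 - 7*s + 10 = (s - 5)*(s^2 + s - 2) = (s - 5)*(s - 1)*(s + 2)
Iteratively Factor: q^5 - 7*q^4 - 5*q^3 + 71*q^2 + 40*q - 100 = (q - 1)*(q^4 - 6*q^3 - 11*q^2 + 60*q + 100) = (q - 1)*(q + 2)*(q^3 - 8*q^2 + 5*q + 50) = (q - 1)*(q + 2)^2*(q^2 - 10*q + 25) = (q - 5)*(q - 1)*(q + 2)^2*(q - 5)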